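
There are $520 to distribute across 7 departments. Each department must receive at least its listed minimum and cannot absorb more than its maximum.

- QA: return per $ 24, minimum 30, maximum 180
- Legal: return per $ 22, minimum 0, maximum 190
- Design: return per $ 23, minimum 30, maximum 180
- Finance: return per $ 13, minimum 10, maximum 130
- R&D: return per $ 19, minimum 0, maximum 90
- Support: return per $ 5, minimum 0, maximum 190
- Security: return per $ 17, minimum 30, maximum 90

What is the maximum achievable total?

Meeting every minimum uses 30+0+30+10+0+0+30 = 100 $, leaving 420.
Highest return per $ first: QA 24 > Design 23 > Legal 22 > R&D 19 > Security 17 > Finance 13 > Support 5.
Give QA 150 more to hit its cap of 180 ; 270 left.
Design takes 150 more to reach its cap of 180 ; 120 left.
Legal: +120 (room for 190) → 120. Pool exhausted.
Total = 24×180 + 22×120 + 23×180 + 13×10 + 17×30 = 11740.

11740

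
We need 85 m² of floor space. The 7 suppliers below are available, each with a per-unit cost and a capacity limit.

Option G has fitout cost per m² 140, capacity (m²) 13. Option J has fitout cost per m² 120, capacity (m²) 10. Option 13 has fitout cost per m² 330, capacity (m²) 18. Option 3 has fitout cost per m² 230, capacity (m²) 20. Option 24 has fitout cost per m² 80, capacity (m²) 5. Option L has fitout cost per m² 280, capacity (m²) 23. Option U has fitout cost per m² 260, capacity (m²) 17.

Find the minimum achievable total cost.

18040

Cheapest first:
Option 24 at 80: take all 5 m² — 80 still needed.
Take 10 from Option J at 120 — need 70 more.
Option G at 140: take all 13 m² — 57 still needed.
Option 3 (230): use full 20 — 37 m² to go.
Option U at 260: take all 17 m² — 20 still needed.
Option L at 280: take 20 of its 23 — requirement met.
Option 13: unused.
Cost = 5×80 + 10×120 + 13×140 + 20×230 + 17×260 + 20×280 = 18040.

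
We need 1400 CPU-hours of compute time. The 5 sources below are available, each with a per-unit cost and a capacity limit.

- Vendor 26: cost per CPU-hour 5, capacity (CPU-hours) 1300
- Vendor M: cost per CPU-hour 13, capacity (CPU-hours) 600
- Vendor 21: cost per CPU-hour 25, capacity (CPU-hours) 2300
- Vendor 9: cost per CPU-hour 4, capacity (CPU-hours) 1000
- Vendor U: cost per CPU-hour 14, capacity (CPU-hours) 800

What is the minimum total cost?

6000

Use sources in increasing cost order.
Vendor 9 at 4: take all 1000 CPU-hours → 400 still needed.
Vendor 26 at 5: take 400 of its 1300 → requirement met.
Vendor M, Vendor U, Vendor 21: unused.
Cost = 1000×4 + 400×5 = 6000.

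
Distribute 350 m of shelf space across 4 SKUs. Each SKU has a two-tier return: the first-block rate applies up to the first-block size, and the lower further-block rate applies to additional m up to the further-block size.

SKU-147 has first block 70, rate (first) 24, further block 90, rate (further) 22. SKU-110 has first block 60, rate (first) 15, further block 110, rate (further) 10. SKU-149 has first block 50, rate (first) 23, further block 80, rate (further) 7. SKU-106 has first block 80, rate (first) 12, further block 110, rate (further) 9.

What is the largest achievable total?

Order all 8 blocks by rate: SKU-147/tier1 24 > SKU-149/tier1 23 > SKU-147/tier2 22 > SKU-110/tier1 15 > SKU-106/tier1 12 > SKU-110/tier2 10 > SKU-106/tier2 9 > SKU-149/tier2 7.
SKU-147/tier1 (24): +70 → 280 left.
SKU-149 tier1 at 23: fill all 50 → 230 left.
Fill SKU-147 tier2 block (90 at 22) → 140 left.
SKU-110 tier1 at 15: fill all 60 → 80 left.
Fill SKU-106 tier1 block (80 at 12) → 0 left.
Total = 24×70 + 23×50 + 22×90 + 15×60 + 12×80 = 6670.

6670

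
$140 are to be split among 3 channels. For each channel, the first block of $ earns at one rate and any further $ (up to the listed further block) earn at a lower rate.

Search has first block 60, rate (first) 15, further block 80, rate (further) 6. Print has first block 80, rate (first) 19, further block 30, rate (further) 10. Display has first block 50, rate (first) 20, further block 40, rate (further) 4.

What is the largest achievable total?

2670

Order all 6 blocks by rate: Display/tier1 20 > Print/tier1 19 > Search/tier1 15 > Print/tier2 10 > Search/tier2 6 > Display/tier2 4.
Fill Display tier1 block (50 at 20) — 90 left.
Print tier1 at 19: fill all 80 — 10 left.
Search tier1 at 15: only 10 left, fill 10.
Total = 20×50 + 19×80 + 15×10 = 2670.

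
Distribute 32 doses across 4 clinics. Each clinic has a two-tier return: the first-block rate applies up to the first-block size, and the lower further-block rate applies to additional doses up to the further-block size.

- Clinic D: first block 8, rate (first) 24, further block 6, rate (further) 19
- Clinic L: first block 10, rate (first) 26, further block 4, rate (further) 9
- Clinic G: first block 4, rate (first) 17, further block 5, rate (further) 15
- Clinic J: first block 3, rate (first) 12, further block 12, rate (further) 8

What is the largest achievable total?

694

Treat each block as its own option and order by rate: Clinic L/first 26 > Clinic D/first 24 > Clinic D/second 19 > Clinic G/first 17 > Clinic G/second 15 > Clinic J/first 12 > Clinic L/second 9 > Clinic J/second 8.
Clinic L first at 26: fill all 10 → 22 left.
Clinic D first at 24: fill all 8 → 14 left.
Clinic D/second (19): +6 → 8 left.
Fill Clinic G first block (4 at 17) → 4 left.
Clinic G/second: +4 of 5 at 15; pool empty.
Total = 26×10 + 24×8 + 19×6 + 17×4 + 15×4 = 694.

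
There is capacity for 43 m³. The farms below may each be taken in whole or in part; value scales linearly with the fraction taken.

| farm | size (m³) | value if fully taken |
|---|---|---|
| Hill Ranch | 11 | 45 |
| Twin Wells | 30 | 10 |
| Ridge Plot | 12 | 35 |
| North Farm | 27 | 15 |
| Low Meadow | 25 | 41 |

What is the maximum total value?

112.8

Best value per unit of size first: Hill Ranch 45/11≈4.09, Ridge Plot 35/12≈2.92, Low Meadow 41/25≈1.64, North Farm 15/27≈0.556, Twin Wells 10/30≈0.333.
All 11 m³ of Hill Ranch fit (value 45) — 32 remain.
Take all of Ridge Plot (12 m³, value 35) — 20 m³ left.
Only 20 m³ remain; take 20/25 of Low Meadow for value 41×20/25 = 32.8.
Total value = 112.8.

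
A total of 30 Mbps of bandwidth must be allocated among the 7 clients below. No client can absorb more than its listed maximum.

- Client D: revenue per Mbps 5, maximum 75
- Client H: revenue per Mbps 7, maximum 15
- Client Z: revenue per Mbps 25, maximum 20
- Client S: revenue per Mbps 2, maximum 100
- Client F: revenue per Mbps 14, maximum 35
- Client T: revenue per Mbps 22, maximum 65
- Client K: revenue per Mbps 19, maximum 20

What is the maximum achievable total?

720

Highest revenue per Mbps first: Client Z 25 > Client T 22 > Client K 19 > Client F 14 > Client H 7 > Client D 5 > Client S 2.
Client Z: +20 to 20 (cap) → 10 left.
Only 10 left; Client T takes them to reach 10.
Total = 25×20 + 22×10 = 720.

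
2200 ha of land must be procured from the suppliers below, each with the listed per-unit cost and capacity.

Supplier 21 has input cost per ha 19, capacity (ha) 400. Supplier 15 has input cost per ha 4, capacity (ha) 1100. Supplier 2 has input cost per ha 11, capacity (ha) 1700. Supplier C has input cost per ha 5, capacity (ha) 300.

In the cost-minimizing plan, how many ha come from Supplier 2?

800

Use suppliers in increasing cost order.
Supplier 15 (4): use full 1100 — 1100 ha to go.
Supplier C at 5: take all 300 ha — 800 still needed.
Take 800 from Supplier 2 at 11 to finish.
Supplier 21: unused.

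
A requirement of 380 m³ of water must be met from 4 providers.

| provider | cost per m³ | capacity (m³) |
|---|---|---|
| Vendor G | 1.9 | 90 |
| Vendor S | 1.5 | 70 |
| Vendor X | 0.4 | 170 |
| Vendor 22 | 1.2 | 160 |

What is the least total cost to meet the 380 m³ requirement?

335

Fill from the cheapest provider first.
Vendor X (0.4): use full 170 → 210 m³ to go.
Vendor 22 at 1.2: take all 160 m³ → 50 still needed.
Vendor S (1.5): take the remaining 50 → done.
Vendor G: unused.
Cost = 170×0.4 + 160×1.2 + 50×1.5 = 335.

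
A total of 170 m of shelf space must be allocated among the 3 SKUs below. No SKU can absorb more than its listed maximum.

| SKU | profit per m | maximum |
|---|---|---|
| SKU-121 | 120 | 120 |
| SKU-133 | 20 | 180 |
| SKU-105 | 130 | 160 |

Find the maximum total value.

22000

Rank by profit per m: SKU-105 130 > SKU-121 120 > SKU-133 20.
SKU-105 takes 160 to reach its cap of 160 — 10 left.
SKU-121 has room for 120 but only 10 remain, so it gets 10.
Total = 120×10 + 130×160 = 22000.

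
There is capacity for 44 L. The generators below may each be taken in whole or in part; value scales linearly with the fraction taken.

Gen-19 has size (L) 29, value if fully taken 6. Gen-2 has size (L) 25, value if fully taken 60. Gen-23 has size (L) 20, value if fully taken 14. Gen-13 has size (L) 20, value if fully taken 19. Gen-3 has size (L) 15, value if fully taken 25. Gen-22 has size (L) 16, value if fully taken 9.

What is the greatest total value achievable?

88.8

Sort by value density: Gen-2 60/25≈2.4, Gen-3 25/15≈1.67, Gen-13 19/20≈0.95, Gen-23 14/20≈0.7, Gen-22 9/16≈0.562, Gen-19 6/29≈0.207.
Gen-2: take in full, 25 L for value 60 ; 19 left.
Take all of Gen-3 (15 L, value 25) ; 4 L left.
Fill the last 4 L with part of Gen-13: 4/20 of it earns 3.8.
Total value = 88.8.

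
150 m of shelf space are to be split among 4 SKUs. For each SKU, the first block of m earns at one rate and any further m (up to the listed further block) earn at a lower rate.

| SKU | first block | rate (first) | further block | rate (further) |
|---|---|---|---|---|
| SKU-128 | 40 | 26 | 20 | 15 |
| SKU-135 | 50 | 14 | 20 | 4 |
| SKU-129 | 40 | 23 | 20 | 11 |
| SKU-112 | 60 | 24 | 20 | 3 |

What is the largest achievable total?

3550

Treat each block as its own option and order by rate: SKU-128/T1 26 > SKU-112/T1 24 > SKU-129/T1 23 > SKU-128/T2 15 > SKU-135/T1 14 > SKU-129/T2 11 > SKU-135/T2 4 > SKU-112/T2 3.
Fill SKU-128 T1 block (40 at 26) → 110 left.
Fill SKU-112 T1 block (60 at 24) → 50 left.
SKU-129 T1 at 23: fill all 40 → 10 left.
SKU-128 T2 at 15: only 10 left, fill 10.
Total = 26×40 + 24×60 + 23×40 + 15×10 = 3550.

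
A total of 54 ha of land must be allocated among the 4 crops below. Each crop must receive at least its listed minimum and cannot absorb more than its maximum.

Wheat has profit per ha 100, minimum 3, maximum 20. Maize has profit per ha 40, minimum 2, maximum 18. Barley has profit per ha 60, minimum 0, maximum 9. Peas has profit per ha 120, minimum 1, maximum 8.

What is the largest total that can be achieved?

4180

Meeting every minimum uses 3+2+0+1 = 6 ha, leaving 48.
Order the crops by profit per ha: Peas 120 > Wheat 100 > Barley 60 > Maize 40.
Peas: +7 to 8 (cap) ; 41 left.
Give Wheat 17 more to hit its cap of 20 ; 24 left.
Barley takes 9 more to reach its cap of 9 ; 15 left.
Maize has room for 16 more but only 15 remain, so it gets 17.
Total = 100×20 + 40×17 + 60×9 + 120×8 = 4180.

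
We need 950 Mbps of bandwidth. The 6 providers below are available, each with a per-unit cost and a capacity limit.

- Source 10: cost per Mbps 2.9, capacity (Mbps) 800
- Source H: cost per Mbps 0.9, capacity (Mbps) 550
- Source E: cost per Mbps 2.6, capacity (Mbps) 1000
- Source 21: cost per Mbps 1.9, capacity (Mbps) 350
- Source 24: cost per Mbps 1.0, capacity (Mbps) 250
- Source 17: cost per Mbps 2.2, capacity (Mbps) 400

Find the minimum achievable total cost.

Use providers in increasing cost order.
Source H at 0.9: take all 550 Mbps ; 400 still needed.
Source 24 (1.0): use full 250 ; 150 Mbps to go.
Source 21 at 1.9: take 150 of its 350 ; requirement met.
Source 17, Source E, Source 10: unused.
Cost = 550×0.9 + 250×1.0 + 150×1.9 = 1030.

1030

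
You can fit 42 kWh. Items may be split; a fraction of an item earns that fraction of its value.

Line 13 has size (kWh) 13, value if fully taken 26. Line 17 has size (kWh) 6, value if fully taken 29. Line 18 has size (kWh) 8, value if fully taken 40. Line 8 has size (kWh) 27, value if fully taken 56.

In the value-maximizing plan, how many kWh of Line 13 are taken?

1

Best value per unit of size first: Line 18 40/8≈5, Line 17 29/6≈4.83, Line 8 56/27≈2.07, Line 13 26/13≈2.
All 8 kWh of Line 18 fit (value 40) — 34 remain.
All 6 kWh of Line 17 fit (value 29) — 28 remain.
All 27 kWh of Line 8 fit (value 56) — 1 remain.
Only 1 kWh remain; take 1/13 of Line 13 for value 26×1/13 = 2.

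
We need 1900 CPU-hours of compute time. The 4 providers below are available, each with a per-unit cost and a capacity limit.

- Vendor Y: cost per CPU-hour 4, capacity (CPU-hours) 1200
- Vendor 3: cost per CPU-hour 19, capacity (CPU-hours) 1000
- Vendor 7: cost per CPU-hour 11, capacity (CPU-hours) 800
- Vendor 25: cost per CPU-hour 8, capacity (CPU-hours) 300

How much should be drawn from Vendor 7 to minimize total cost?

400

Fill from the cheapest provider first.
Vendor Y at 4: take all 1200 CPU-hours → 700 still needed.
Vendor 25 (8): use full 300 → 400 CPU-hours to go.
Vendor 7 (11): take the remaining 400 → done.
Vendor 3: unused.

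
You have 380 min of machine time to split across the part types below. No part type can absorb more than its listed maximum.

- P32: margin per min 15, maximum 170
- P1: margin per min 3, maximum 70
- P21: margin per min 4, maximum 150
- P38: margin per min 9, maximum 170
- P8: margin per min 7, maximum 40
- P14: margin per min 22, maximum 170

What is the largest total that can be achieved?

6650

Order the part types by margin per min: P14 22 > P32 15 > P38 9 > P8 7 > P21 4 > P1 3.
P14: +170 to 170 (cap) — 210 left.
P32 takes 170 to reach its cap of 170 — 40 left.
Only 40 left; P38 takes them to reach 40.
Total = 15×170 + 9×40 + 22×170 = 6650.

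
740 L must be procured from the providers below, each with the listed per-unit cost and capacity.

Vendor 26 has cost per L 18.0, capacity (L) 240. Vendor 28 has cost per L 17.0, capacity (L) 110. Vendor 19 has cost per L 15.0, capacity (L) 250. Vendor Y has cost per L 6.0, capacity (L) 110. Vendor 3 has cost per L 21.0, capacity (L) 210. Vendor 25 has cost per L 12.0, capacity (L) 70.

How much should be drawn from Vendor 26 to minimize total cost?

Cheapest first:
Vendor Y (6.0): use full 110 ; 630 L to go.
Take 70 from Vendor 25 at 12.0 ; need 560 more.
Vendor 19 at 15.0: take all 250 L ; 310 still needed.
Take 110 from Vendor 28 at 17.0 ; need 200 more.
Vendor 26 at 18.0: take 200 of its 240 ; requirement met.
Vendor 3: unused.

200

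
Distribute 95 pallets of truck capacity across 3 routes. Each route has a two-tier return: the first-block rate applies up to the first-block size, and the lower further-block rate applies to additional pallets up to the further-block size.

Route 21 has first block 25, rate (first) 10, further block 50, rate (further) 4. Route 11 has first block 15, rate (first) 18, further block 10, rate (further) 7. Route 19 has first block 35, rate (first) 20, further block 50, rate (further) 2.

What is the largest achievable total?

1330

Order all 6 blocks by rate: Route 19/tier1 20 > Route 11/tier1 18 > Route 21/tier1 10 > Route 11/tier2 7 > Route 21/tier2 4 > Route 19/tier2 2.
Route 19 tier1 at 20: fill all 35 — 60 left.
Route 11/tier1 (18): +15 — 45 left.
Fill Route 21 tier1 block (25 at 10) — 20 left.
Route 11 tier2 at 7: fill all 10 — 10 left.
Route 21 tier2 at 4: only 10 left, fill 10.
Total = 20×35 + 18×15 + 10×25 + 7×10 + 4×10 = 1330.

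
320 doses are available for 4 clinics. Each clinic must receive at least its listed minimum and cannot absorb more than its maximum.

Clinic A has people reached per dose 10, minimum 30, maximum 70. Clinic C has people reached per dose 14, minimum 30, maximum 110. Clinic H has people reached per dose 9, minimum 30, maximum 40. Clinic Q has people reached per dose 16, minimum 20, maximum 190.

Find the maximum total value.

Meeting every minimum uses 30+30+30+20 = 110 doses, leaving 210.
Highest people reached per dose first: Clinic Q 16 > Clinic C 14 > Clinic A 10 > Clinic H 9.
Clinic Q takes 170 more to reach its cap of 190 ; 40 left.
Clinic C has room for 80 more but only 40 remain, so it gets 70.
Total = 10×30 + 14×70 + 9×30 + 16×190 = 4590.

4590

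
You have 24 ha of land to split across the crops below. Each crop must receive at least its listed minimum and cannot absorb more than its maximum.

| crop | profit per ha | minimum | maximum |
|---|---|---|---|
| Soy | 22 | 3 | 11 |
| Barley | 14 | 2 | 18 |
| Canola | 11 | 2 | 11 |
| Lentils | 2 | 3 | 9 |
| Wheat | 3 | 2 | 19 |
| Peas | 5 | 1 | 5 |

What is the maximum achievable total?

351

Meeting every minimum uses 3+2+2+3+2+1 = 13 ha, leaving 11.
Order the crops by profit per ha: Soy 22 > Barley 14 > Canola 11 > Peas 5 > Wheat 3 > Lentils 2.
Soy takes 8 more to reach its cap of 11 → 3 left.
Only 3 left; Barley takes them to reach 5.
Total = 22×11 + 14×5 + 11×2 + 2×3 + 3×2 + 5×1 = 351.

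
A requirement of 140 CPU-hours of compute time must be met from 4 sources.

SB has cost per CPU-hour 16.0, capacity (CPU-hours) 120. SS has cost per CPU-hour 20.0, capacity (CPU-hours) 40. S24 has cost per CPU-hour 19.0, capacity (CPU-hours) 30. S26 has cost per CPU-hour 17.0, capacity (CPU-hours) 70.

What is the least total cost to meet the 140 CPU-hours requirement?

2260

Cheapest first:
SB (16.0): use full 120 ; 20 CPU-hours to go.
S26 at 17.0: take 20 of its 70 ; requirement met.
S24, SS: unused.
Cost = 120×16.0 + 20×17.0 = 2260.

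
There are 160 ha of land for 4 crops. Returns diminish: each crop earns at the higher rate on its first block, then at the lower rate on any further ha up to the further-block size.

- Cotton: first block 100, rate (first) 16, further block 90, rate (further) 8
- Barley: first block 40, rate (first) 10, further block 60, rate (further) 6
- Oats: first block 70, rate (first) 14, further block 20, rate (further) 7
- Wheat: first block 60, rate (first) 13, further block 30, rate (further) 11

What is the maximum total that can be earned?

2440

Order all 8 blocks by rate: Cotton/tier1 16 > Oats/tier1 14 > Wheat/tier1 13 > Wheat/tier2 11 > Barley/tier1 10 > Cotton/tier2 8 > Oats/tier2 7 > Barley/tier2 6.
Cotton tier1 at 16: fill all 100 ; 60 left.
Oats tier1 at 14: only 60 left, fill 60.
Total = 16×100 + 14×60 = 2440.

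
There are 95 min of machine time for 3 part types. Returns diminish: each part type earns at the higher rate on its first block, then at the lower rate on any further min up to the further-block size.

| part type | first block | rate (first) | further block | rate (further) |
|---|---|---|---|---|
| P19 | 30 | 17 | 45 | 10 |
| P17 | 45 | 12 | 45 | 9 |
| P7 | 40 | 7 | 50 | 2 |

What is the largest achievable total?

Order all 6 blocks by rate: P19/first 17 > P17/first 12 > P19/second 10 > P17/second 9 > P7/first 7 > P7/second 2.
P19/first (17): +30 → 65 left.
P17/first (12): +45 → 20 left.
P19/second: +20 of 45 at 10; pool empty.
Total = 17×30 + 12×45 + 10×20 = 1250.

1250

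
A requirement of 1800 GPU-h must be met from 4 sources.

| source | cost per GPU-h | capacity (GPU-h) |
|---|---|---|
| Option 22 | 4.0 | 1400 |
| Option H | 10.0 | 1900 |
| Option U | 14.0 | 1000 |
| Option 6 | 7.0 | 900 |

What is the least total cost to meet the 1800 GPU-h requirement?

Fill from the cheapest source first.
Option 22 (4.0): use full 1400 — 400 GPU-h to go.
Option 6 (7.0): take the remaining 400 — done.
Option H, Option U: unused.
Cost = 1400×4.0 + 400×7.0 = 8400.

8400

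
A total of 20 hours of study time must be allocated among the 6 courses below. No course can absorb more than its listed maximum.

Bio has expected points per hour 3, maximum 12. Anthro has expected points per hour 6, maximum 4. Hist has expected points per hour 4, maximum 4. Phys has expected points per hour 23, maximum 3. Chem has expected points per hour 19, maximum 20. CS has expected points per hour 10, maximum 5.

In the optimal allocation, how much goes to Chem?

Rank by expected points per hour: Phys 23 > Chem 19 > CS 10 > Anthro 6 > Hist 4 > Bio 3.
Phys takes 3 to reach its cap of 3 ; 17 left.
Chem: +17 (room for 20) → 17. Pool exhausted.

17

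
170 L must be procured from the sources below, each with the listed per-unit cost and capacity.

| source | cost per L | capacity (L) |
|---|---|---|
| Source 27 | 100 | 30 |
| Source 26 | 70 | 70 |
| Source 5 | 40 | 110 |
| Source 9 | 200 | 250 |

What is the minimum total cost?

Use sources in increasing cost order.
Take 110 from Source 5 at 40 ; need 60 more.
Source 26 (70): take the remaining 60 ; done.
Source 27, Source 9: unused.
Cost = 110×40 + 60×70 = 8600.

8600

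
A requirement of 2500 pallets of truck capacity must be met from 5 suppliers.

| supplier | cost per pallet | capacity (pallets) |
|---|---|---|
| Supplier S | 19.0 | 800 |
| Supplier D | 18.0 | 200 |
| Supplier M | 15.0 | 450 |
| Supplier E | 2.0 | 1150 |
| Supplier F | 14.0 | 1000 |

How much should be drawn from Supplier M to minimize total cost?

350

Cheapest first:
Take 1150 from Supplier E at 2.0 — need 1350 more.
Supplier F (14.0): use full 1000 — 350 pallets to go.
Supplier M (15.0): take the remaining 350 — done.
Supplier D, Supplier S: unused.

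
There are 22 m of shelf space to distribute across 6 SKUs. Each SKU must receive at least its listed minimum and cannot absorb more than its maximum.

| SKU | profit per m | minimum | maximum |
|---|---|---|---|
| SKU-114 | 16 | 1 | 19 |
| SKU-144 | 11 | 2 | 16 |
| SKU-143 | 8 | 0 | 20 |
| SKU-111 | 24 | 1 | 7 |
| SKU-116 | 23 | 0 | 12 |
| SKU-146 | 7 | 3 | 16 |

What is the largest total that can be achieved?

434

Meeting every minimum uses 1+2+0+1+0+3 = 7 m, leaving 15.
Order the SKUs by profit per m: SKU-111 24 > SKU-116 23 > SKU-114 16 > SKU-144 11 > SKU-143 8 > SKU-146 7.
SKU-111: +6 to 7 (cap) ; 9 left.
Only 9 left; SKU-116 takes them to reach 9.
Total = 16×1 + 11×2 + 24×7 + 23×9 + 7×3 = 434.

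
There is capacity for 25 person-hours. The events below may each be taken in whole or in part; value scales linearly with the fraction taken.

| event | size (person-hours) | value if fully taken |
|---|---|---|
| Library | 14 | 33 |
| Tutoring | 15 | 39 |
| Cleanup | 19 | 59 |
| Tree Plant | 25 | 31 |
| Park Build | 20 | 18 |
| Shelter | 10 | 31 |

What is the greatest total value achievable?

Rank by value-to-size ratio: Cleanup 59/19≈3.11, Shelter 31/10≈3.1, Tutoring 39/15≈2.6, Library 33/14≈2.36, Tree Plant 31/25≈1.24, Park Build 18/20≈0.9.
All 19 person-hours of Cleanup fit (value 59) → 6 remain.
Only 6 person-hours remain; take 6/10 of Shelter for value 31×6/10 = 18.6.
Total value = 77.6.

77.6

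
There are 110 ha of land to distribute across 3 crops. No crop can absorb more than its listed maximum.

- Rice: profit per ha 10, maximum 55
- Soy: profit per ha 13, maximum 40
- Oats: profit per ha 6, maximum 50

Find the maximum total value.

Order the crops by profit per ha: Soy 13 > Rice 10 > Oats 6.
Soy: +40 to 40 (cap) → 70 left.
Give Rice 55 to hit its cap of 55 → 15 left.
Oats: +15 (room for 50) → 15. Pool exhausted.
Total = 10×55 + 13×40 + 6×15 = 1160.

1160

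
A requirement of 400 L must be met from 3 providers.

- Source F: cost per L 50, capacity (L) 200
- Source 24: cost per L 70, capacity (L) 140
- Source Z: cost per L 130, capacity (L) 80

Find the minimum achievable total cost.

27600

Fill from the cheapest provider first.
Source F (50): use full 200 → 200 L to go.
Source 24 at 70: take all 140 L → 60 still needed.
Source Z at 130: take 60 of its 80 → requirement met.
Cost = 200×50 + 140×70 + 60×130 = 27600.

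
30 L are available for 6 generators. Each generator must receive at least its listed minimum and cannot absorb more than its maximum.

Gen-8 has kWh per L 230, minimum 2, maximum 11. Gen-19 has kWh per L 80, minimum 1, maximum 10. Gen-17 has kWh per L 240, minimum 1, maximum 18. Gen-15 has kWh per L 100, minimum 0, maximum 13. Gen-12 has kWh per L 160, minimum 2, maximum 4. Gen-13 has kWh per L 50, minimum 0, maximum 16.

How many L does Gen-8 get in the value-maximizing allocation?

9

Meeting every minimum uses 2+1+1+0+2+0 = 6 L, leaving 24.
Rank by kWh per L: Gen-17 240 > Gen-8 230 > Gen-12 160 > Gen-15 100 > Gen-19 80 > Gen-13 50.
Gen-17 takes 17 more to reach its cap of 18 ; 7 left.
Gen-8 has room for 9 more but only 7 remain, so it gets 9.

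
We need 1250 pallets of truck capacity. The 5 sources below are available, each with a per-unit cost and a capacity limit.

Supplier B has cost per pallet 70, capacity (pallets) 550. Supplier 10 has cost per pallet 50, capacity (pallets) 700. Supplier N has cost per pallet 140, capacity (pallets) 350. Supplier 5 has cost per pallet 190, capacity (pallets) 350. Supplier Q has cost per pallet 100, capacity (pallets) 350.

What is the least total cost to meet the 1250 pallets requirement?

Cheapest first:
Take 700 from Supplier 10 at 50 ; need 550 more.
Take 550 from Supplier B at 70 ; need 0 more.
Supplier Q, Supplier N, Supplier 5: unused.
Cost = 700×50 + 550×70 = 73500.

73500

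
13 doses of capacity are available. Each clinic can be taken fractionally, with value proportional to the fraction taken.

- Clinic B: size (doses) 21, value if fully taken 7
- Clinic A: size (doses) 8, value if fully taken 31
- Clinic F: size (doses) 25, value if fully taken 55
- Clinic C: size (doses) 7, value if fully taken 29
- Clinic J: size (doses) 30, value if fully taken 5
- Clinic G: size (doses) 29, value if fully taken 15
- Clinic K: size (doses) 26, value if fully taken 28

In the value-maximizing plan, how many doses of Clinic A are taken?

6

Rank by value-to-size ratio: Clinic C 29/7≈4.14, Clinic A 31/8≈3.88, Clinic F 55/25≈2.2, Clinic K 28/26≈1.08, Clinic G 15/29≈0.517, Clinic B 7/21≈0.333, Clinic J 5/30≈0.167.
Clinic C: take in full, 7 doses for value 29 ; 6 left.
Only 6 doses remain; take 6/8 of Clinic A for value 31×6/8 = 23.25.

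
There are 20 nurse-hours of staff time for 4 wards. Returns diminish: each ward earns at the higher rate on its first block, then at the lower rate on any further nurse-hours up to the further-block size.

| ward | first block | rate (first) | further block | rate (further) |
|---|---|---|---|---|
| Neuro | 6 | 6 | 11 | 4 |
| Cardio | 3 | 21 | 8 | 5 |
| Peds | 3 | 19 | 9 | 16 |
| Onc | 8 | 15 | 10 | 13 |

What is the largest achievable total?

339

Order all 8 blocks by rate: Cardio/tier1 21 > Peds/tier1 19 > Peds/tier2 16 > Onc/tier1 15 > Onc/tier2 13 > Neuro/tier1 6 > Cardio/tier2 5 > Neuro/tier2 4.
Cardio tier1 at 21: fill all 3 → 17 left.
Peds tier1 at 19: fill all 3 → 14 left.
Peds/tier2 (16): +9 → 5 left.
5 remain; put them into Onc tier1 at 15.
Total = 21×3 + 19×3 + 16×9 + 15×5 = 339.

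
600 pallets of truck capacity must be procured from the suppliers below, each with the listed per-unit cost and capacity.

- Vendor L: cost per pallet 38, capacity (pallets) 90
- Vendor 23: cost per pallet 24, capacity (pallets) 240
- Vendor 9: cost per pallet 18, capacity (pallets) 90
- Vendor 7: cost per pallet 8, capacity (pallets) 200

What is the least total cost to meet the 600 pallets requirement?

Use suppliers in increasing cost order.
Vendor 7 at 8: take all 200 pallets — 400 still needed.
Take 90 from Vendor 9 at 18 — need 310 more.
Take 240 from Vendor 23 at 24 — need 70 more.
Vendor L (38): take the remaining 70 — done.
Cost = 200×8 + 90×18 + 240×24 + 70×38 = 11640.

11640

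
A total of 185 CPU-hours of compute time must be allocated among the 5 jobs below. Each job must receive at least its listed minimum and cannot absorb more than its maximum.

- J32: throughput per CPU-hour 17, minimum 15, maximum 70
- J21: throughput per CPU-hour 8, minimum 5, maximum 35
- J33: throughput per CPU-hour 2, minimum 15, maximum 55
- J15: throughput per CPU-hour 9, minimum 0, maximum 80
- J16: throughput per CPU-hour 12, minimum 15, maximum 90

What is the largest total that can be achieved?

2385

Meeting every minimum uses 15+5+15+0+15 = 50 CPU-hours, leaving 135.
Highest throughput per CPU-hour first: J32 17 > J16 12 > J15 9 > J21 8 > J33 2.
J32: +55 to 70 (cap) → 80 left.
J16 takes 75 more to reach its cap of 90 → 5 left.
J15 has room for 80 more but only 5 remain, so it gets 5.
Total = 17×70 + 8×5 + 2×15 + 9×5 + 12×90 = 2385.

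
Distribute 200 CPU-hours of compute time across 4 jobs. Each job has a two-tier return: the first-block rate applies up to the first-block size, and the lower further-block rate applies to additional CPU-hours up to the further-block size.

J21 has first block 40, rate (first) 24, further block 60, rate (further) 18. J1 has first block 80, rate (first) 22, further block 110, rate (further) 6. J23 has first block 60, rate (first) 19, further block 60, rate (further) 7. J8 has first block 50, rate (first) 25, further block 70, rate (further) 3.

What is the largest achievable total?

4540

Treat each block as its own option and order by rate: J8/T1 25 > J21/T1 24 > J1/T1 22 > J23/T1 19 > J21/T2 18 > J23/T2 7 > J1/T2 6 > J8/T2 3.
J8/T1 (25): +50 ; 150 left.
J21/T1 (24): +40 ; 110 left.
Fill J1 T1 block (80 at 22) ; 30 left.
J23 T1 at 19: only 30 left, fill 30.
Total = 25×50 + 24×40 + 22×80 + 19×30 = 4540.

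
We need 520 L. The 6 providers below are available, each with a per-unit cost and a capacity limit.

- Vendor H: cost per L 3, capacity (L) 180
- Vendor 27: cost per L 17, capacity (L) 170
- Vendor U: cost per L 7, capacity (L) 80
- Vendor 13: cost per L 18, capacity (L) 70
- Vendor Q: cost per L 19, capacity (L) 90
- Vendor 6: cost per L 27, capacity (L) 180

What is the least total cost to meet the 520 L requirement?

5630

Fill from the cheapest provider first.
Vendor H at 3: take all 180 L → 340 still needed.
Take 80 from Vendor U at 7 → need 260 more.
Vendor 27 at 17: take all 170 L → 90 still needed.
Take 70 from Vendor 13 at 18 → need 20 more.
Take 20 from Vendor Q at 19 to finish.
Vendor 6: unused.
Cost = 180×3 + 80×7 + 170×17 + 70×18 + 20×19 = 5630.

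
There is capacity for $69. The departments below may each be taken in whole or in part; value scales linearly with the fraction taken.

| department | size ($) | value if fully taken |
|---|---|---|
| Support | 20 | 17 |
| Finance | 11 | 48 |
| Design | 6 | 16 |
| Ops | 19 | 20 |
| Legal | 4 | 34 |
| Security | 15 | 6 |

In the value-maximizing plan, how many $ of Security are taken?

Sort by value density: Legal 34/4≈8.5, Finance 48/11≈4.36, Design 16/6≈2.67, Ops 20/19≈1.05, Support 17/20≈0.85, Security 6/15≈0.4.
All 4 $ of Legal fit (value 34) → 65 remain.
Finance: take in full, 11 $ for value 48 → 54 left.
Design: take in full, 6 $ for value 16 → 48 left.
Ops: take in full, 19 $ for value 20 → 29 left.
Support: take in full, 20 $ for value 17 → 9 left.
9 $ left: a 9/15 share of Security gives 6×9/15 = 3.6.

9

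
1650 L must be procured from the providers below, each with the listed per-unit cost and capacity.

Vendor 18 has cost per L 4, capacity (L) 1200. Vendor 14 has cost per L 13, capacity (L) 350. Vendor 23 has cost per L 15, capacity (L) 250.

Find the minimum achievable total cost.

10850

Fill from the cheapest provider first.
Vendor 18 (4): use full 1200 → 450 L to go.
Take 350 from Vendor 14 at 13 → need 100 more.
Take 100 from Vendor 23 at 15 to finish.
Cost = 1200×4 + 350×13 + 100×15 = 10850.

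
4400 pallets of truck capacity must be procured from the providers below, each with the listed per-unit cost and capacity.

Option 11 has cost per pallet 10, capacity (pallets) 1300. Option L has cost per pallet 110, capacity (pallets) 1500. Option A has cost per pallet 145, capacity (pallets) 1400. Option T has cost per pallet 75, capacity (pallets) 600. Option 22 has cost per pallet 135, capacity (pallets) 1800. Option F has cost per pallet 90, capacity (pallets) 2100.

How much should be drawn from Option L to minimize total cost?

400

Fill from the cheapest provider first.
Option 11 at 10: take all 1300 pallets ; 3100 still needed.
Take 600 from Option T at 75 ; need 2500 more.
Take 2100 from Option F at 90 ; need 400 more.
Option L (110): take the remaining 400 ; done.
Option 22, Option A: unused.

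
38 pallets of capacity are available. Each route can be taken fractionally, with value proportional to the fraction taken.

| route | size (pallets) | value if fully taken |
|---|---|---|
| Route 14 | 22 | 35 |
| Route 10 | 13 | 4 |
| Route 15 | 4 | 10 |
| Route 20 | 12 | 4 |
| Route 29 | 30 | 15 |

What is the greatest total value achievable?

Best value per unit of size first: Route 15 10/4≈2.5, Route 14 35/22≈1.59, Route 29 15/30≈0.5, Route 20 4/12≈0.333, Route 10 4/13≈0.308.
All 4 pallets of Route 15 fit (value 10) ; 34 remain.
Route 14: take in full, 22 pallets for value 35 ; 12 left.
Fill the last 12 pallets with part of Route 29: 12/30 of it earns 6.
Total value = 51.

51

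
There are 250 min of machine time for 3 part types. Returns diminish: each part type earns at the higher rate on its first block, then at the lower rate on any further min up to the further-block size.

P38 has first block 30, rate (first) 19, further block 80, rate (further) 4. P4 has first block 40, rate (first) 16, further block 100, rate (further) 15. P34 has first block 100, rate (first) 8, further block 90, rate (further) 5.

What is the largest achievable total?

3350

Treat each block as its own option and order by rate: P38/first 19 > P4/first 16 > P4/second 15 > P34/first 8 > P34/second 5 > P38/second 4.
Fill P38 first block (30 at 19) — 220 left.
Fill P4 first block (40 at 16) — 180 left.
Fill P4 second block (100 at 15) — 80 left.
80 remain; put them into P34 first at 8.
Total = 19×30 + 16×40 + 15×100 + 8×80 = 3350.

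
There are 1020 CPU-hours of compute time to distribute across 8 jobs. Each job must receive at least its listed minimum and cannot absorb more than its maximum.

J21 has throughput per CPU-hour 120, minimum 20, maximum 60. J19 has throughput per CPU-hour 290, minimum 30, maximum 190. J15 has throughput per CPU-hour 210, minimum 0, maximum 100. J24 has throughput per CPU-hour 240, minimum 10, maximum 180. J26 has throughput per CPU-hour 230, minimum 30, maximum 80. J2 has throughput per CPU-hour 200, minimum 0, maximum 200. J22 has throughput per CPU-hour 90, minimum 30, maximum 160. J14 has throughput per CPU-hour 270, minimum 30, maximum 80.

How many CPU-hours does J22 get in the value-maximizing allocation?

130

Meeting every minimum uses 20+30+0+10+30+0+30+30 = 150 CPU-hours, leaving 870.
Rank by throughput per CPU-hour: J19 290 > J14 270 > J24 240 > J26 230 > J15 210 > J2 200 > J21 120 > J22 90.
Give J19 160 more to hit its cap of 190 → 710 left.
Give J14 50 more to hit its cap of 80 → 660 left.
J24 takes 170 more to reach its cap of 180 → 490 left.
J26 takes 50 more to reach its cap of 80 → 440 left.
Give J15 100 more to hit its cap of 100 → 340 left.
J2: +200 to 200 (cap) → 140 left.
J21: +40 to 60 (cap) → 100 left.
J22 has room for 130 more but only 100 remain, so it gets 130.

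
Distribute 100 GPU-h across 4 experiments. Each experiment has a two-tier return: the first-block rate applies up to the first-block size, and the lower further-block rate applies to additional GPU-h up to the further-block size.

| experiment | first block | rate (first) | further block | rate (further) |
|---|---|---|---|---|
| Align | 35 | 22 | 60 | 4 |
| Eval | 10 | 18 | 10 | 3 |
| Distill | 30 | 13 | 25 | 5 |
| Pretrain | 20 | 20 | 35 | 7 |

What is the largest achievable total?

Rank every tier by rate: Align/T1 22 > Pretrain/T1 20 > Eval/T1 18 > Distill/T1 13 > Pretrain/T2 7 > Distill/T2 5 > Align/T2 4 > Eval/T2 3.
Fill Align T1 block (35 at 22) — 65 left.
Fill Pretrain T1 block (20 at 20) — 45 left.
Fill Eval T1 block (10 at 18) — 35 left.
Distill T1 at 13: fill all 30 — 5 left.
Pretrain T2 at 7: only 5 left, fill 5.
Total = 22×35 + 20×20 + 18×10 + 13×30 + 7×5 = 1775.

1775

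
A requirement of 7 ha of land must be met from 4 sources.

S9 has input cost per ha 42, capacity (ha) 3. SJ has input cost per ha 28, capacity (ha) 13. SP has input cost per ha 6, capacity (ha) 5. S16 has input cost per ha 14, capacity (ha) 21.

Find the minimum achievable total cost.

Use sources in increasing cost order.
SP (6): use full 5 ; 2 ha to go.
S16 at 14: take 2 of its 21 ; requirement met.
SJ, S9: unused.
Cost = 5×6 + 2×14 = 58.

58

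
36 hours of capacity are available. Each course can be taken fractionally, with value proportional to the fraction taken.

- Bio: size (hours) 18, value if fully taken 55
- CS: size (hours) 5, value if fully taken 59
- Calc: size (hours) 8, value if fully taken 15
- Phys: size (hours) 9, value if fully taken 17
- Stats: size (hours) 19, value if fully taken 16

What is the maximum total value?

Best value per unit of size first: CS 59/5≈11.8, Bio 55/18≈3.06, Phys 17/9≈1.89, Calc 15/8≈1.88, Stats 16/19≈0.842.
CS: take in full, 5 hours for value 59 → 31 left.
All 18 hours of Bio fit (value 55) → 13 remain.
All 9 hours of Phys fit (value 17) → 4 remain.
Fill the last 4 hours with part of Calc: 4/8 of it earns 7.5.
Total value = 138.5.

138.5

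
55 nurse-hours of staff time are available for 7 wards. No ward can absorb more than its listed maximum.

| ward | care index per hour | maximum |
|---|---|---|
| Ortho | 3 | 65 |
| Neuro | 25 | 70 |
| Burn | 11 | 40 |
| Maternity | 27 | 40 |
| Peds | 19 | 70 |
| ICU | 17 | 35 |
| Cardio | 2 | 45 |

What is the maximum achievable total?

1455

Highest care index per hour first: Maternity 27 > Neuro 25 > Peds 19 > ICU 17 > Burn 11 > Ortho 3 > Cardio 2.
Maternity takes 40 to reach its cap of 40 ; 15 left.
Only 15 left; Neuro takes them to reach 15.
Total = 25×15 + 27×40 = 1455.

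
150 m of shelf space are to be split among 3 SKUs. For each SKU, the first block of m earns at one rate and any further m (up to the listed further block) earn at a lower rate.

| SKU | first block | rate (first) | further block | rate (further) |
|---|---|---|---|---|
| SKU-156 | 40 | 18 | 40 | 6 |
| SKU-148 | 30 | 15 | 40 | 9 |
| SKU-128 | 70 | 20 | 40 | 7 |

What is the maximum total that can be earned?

Rank every tier by rate: SKU-128/T1 20 > SKU-156/T1 18 > SKU-148/T1 15 > SKU-148/T2 9 > SKU-128/T2 7 > SKU-156/T2 6.
SKU-128/T1 (20): +70 ; 80 left.
SKU-156/T1 (18): +40 ; 40 left.
Fill SKU-148 T1 block (30 at 15) ; 10 left.
10 remain; put them into SKU-148 T2 at 9.
Total = 20×70 + 18×40 + 15×30 + 9×10 = 2660.

2660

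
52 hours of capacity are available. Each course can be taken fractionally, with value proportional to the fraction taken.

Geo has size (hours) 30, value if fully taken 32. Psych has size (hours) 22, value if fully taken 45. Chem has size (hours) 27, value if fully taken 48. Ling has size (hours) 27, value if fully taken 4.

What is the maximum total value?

96.2

Best value per unit of size first: Psych 45/22≈2.05, Chem 48/27≈1.78, Geo 32/30≈1.07, Ling 4/27≈0.148.
Take all of Psych (22 hours, value 45) ; 30 hours left.
Chem: take in full, 27 hours for value 48 ; 3 left.
Fill the last 3 hours with part of Geo: 3/30 of it earns 3.2.
Total value = 96.2.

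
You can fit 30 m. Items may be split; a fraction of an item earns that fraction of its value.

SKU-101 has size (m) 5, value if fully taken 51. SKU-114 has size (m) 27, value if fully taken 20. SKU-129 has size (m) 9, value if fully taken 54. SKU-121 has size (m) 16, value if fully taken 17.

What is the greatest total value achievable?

122

Sort by value density: SKU-101 51/5≈10.2, SKU-129 54/9≈6, SKU-121 17/16≈1.06, SKU-114 20/27≈0.741.
SKU-101: take in full, 5 m for value 51 — 25 left.
Take all of SKU-129 (9 m, value 54) — 16 m left.
All 16 m of SKU-121 fit (value 17) — 0 remain.
Total value = 122.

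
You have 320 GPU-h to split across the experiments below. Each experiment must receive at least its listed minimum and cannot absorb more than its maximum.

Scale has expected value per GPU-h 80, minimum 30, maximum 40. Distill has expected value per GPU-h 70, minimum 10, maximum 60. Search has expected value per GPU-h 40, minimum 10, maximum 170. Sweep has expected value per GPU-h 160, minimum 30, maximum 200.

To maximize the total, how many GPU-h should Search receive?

20

Meeting every minimum uses 30+10+10+30 = 80 GPU-h, leaving 240.
Rank by expected value per GPU-h: Sweep 160 > Scale 80 > Distill 70 > Search 40.
Sweep takes 170 more to reach its cap of 200 → 70 left.
Scale takes 10 more to reach its cap of 40 → 60 left.
Distill takes 50 more to reach its cap of 60 → 10 left.
Search has room for 160 more but only 10 remain, so it gets 20.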